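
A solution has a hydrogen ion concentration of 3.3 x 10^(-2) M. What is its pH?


pH = -log10([H+])
pH = -log10(3.3 x 10^(-2))
pH = 1.4815

1.4815


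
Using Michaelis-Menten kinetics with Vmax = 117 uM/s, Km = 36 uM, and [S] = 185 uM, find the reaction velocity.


v = Vmax * [S] / (Km + [S])
v = 117 * 185 / (36 + 185)
v = 97.9412 uM/s

97.9412 uM/s


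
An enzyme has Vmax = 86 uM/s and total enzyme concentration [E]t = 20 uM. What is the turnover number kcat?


kcat = Vmax / [E]t
kcat = 86 / 20
kcat = 4.3 s^-1

4.3 s^-1


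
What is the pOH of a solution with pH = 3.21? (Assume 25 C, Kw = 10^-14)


pOH = 14 - pH
pOH = 14 - 3.21
pOH = 10.79

10.79


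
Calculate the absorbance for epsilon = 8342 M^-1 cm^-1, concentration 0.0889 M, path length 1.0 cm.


A = epsilon * c * l
A = 8342 * 0.0889 * 1.0
A = 741.6038

741.6038


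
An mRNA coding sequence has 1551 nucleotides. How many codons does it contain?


codons = nucleotides / 3
codons = 1551 / 3 = 517

517


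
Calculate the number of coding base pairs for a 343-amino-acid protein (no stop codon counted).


Each amino acid = 1 codon = 3 bp
bp = 343 * 3 = 1029 bp

1029 bp


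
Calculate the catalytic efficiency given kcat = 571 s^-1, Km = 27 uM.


Catalytic efficiency = kcat / Km
= 571 / 27
= 21.1481 uM^-1*s^-1

21.1481 uM^-1*s^-1


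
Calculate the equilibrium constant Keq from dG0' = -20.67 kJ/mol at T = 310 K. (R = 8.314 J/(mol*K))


Keq = exp(-dG0 * 1000 / (R * T))
Keq = exp(-(-20.67) * 1000 / (8.314 * 310))
Keq = 3040.8625

3040.8625


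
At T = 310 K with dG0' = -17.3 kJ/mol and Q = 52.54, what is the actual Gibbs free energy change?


dG = dG0' + RT * ln(Q) / 1000
dG = -17.3 + 8.314 * 310 * ln(52.54) / 1000
dG = -7.0897 kJ/mol

-7.0897 kJ/mol


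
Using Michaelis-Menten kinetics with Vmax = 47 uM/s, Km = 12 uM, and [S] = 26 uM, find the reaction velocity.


v = Vmax * [S] / (Km + [S])
v = 47 * 26 / (12 + 26)
v = 32.1579 uM/s

32.1579 uM/s


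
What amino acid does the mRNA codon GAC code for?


Standard genetic code lookup.
Codon GAC -> Asp

Asp


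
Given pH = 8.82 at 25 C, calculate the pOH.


pOH = 14 - pH
pOH = 14 - 8.82
pOH = 5.18

5.18


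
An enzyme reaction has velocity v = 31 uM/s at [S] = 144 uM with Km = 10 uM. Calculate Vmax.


Vmax = v * (Km + [S]) / [S]
Vmax = 31 * (10 + 144) / 144
Vmax = 33.1528 uM/s

33.1528 uM/s


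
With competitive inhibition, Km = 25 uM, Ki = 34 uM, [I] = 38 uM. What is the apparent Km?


Km_app = Km * (1 + [I]/Ki)
Km_app = 25 * (1 + 38/34)
Km_app = 52.9412 uM

52.9412 uM


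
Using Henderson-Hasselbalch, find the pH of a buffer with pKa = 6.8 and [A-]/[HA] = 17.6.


pH = pKa + log10([A-]/[HA])
pH = 6.8 + log10(17.6)
pH = 8.0455

8.0455


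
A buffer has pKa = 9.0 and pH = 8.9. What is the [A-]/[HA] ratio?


[A-]/[HA] = 10^(pH - pKa)
= 10^(8.9 - 9.0)
= 0.7943

0.7943


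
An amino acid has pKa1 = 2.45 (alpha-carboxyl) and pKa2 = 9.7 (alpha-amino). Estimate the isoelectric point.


pI = (pKa1 + pKa2) / 2
pI = (2.45 + 9.7) / 2
pI = 6.075

6.075


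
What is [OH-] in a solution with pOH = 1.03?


[OH-] = 10^(-pOH)
[OH-] = 10^(-1.03)
[OH-] = 0.0933 M

0.0933 M


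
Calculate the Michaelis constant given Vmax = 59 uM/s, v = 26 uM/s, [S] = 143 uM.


Km = [S] * (Vmax - v) / v
Km = 143 * (59 - 26) / 26
Km = 181.5 uM

181.5 uM


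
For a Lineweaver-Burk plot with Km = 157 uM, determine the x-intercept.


x-intercept = -1/Km
= -1/157
= -0.0064 1/uM

-0.0064 1/uM


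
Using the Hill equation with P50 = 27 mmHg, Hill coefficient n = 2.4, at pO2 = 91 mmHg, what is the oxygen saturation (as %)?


Y = pO2^n / (P50^n + pO2^n)
Y = 91^2.4 / (27^2.4 + 91^2.4)
Y = 94.86%

94.86%


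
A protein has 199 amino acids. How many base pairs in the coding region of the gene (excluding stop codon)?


Each amino acid = 1 codon = 3 bp
bp = 199 * 3 = 597 bp

597 bp


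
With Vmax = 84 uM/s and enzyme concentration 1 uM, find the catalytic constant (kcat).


kcat = Vmax / [E]t
kcat = 84 / 1
kcat = 84.0 s^-1

84.0 s^-1


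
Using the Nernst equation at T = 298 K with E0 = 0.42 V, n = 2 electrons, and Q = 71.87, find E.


E = E0 - (RT/nF) * ln(Q)
E = 0.42 - (8.314 * 298 / (2 * 96485)) * ln(71.87)
E = 0.3651 V

0.3651 V


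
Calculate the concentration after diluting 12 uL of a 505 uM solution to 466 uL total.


C2 = C1 * V1 / V2
C2 = 505 * 12 / 466
C2 = 13.0043 uM

13.0043 uM


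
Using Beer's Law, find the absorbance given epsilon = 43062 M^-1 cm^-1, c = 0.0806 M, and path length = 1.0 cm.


A = epsilon * c * l
A = 43062 * 0.0806 * 1.0
A = 3470.7972

3470.7972


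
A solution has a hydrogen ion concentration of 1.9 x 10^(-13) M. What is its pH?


pH = -log10([H+])
pH = -log10(1.9 x 10^(-13))
pH = 12.7212

12.7212


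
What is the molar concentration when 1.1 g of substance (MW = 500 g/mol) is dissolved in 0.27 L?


C = (mass / MW) / volume
C = (1.1 / 500) / 0.27
C = 0.0081 M

0.0081 M


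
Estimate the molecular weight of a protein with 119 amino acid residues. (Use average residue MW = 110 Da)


MW = n_residues * 110 Da
MW = 119 * 110
MW = 13090 Da

13090 Da


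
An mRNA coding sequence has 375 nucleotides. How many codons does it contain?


codons = nucleotides / 3
codons = 375 / 3 = 125

125


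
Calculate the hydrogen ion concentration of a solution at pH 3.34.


[H+] = 10^(-pH)
[H+] = 10^(-3.34)
[H+] = 4.571e-04 M

4.571e-04 M


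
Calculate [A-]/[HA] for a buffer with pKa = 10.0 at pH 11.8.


[A-]/[HA] = 10^(pH - pKa)
= 10^(11.8 - 10.0)
= 63.0957

63.0957


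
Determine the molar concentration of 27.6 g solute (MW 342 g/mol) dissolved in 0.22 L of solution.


C = (mass / MW) / volume
C = (27.6 / 342) / 0.22
C = 0.3668 M

0.3668 M


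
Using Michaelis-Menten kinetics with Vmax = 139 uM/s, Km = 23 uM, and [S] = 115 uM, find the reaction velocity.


v = Vmax * [S] / (Km + [S])
v = 139 * 115 / (23 + 115)
v = 115.8333 uM/s

115.8333 uM/s


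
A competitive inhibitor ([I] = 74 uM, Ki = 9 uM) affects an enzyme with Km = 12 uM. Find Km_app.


Km_app = Km * (1 + [I]/Ki)
Km_app = 12 * (1 + 74/9)
Km_app = 110.6667 uM

110.6667 uM


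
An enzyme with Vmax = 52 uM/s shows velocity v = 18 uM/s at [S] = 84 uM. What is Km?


Km = [S] * (Vmax - v) / v
Km = 84 * (52 - 18) / 18
Km = 158.6667 uM

158.6667 uM


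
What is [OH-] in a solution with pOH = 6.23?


[OH-] = 10^(-pOH)
[OH-] = 10^(-6.23)
[OH-] = 5.888e-07 M

5.888e-07 M


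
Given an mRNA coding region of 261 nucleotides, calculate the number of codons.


codons = nucleotides / 3
codons = 261 / 3 = 87

87


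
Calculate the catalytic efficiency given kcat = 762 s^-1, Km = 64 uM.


Catalytic efficiency = kcat / Km
= 762 / 64
= 11.9062 uM^-1*s^-1

11.9062 uM^-1*s^-1


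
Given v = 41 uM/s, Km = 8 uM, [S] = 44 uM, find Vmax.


Vmax = v * (Km + [S]) / [S]
Vmax = 41 * (8 + 44) / 44
Vmax = 48.4545 uM/s

48.4545 uM/s


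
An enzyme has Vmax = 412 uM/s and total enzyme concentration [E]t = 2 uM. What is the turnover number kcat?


kcat = Vmax / [E]t
kcat = 412 / 2
kcat = 206.0 s^-1

206.0 s^-1


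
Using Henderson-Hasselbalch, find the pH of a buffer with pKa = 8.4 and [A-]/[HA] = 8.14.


pH = pKa + log10([A-]/[HA])
pH = 8.4 + log10(8.14)
pH = 9.3106

9.3106


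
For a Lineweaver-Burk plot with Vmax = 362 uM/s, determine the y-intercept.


y-intercept = 1/Vmax
= 1/362
= 0.0028 s/uM

0.0028 s/uM


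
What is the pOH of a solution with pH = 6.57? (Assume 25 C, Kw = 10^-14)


pOH = 14 - pH
pOH = 14 - 6.57
pOH = 7.43

7.43


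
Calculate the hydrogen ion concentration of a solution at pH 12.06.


[H+] = 10^(-pH)
[H+] = 10^(-12.06)
[H+] = 8.710e-13 M

8.710e-13 M


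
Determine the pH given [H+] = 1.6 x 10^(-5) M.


pH = -log10([H+])
pH = -log10(1.6 x 10^(-5))
pH = 4.7959

4.7959


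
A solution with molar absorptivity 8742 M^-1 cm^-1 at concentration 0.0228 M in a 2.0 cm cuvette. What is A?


A = epsilon * c * l
A = 8742 * 0.0228 * 2.0
A = 398.6352

398.6352


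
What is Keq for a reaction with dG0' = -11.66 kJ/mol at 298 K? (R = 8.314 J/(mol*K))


Keq = exp(-dG0 * 1000 / (R * T))
Keq = exp(-(-11.66) * 1000 / (8.314 * 298))
Keq = 110.6332

110.6332


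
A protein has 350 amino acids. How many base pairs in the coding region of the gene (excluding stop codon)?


Each amino acid = 1 codon = 3 bp
bp = 350 * 3 = 1050 bp

1050 bp


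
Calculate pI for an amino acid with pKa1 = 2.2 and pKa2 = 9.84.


pI = (pKa1 + pKa2) / 2
pI = (2.2 + 9.84) / 2
pI = 6.02

6.02


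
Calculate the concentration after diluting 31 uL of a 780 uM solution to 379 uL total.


C2 = C1 * V1 / V2
C2 = 780 * 31 / 379
C2 = 63.7995 uM

63.7995 uM


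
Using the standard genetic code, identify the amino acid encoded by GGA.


Standard genetic code lookup.
Codon GGA -> Gly

Gly


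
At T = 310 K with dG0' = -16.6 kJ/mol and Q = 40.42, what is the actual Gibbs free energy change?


dG = dG0' + RT * ln(Q) / 1000
dG = -16.6 + 8.314 * 310 * ln(40.42) / 1000
dG = -7.0656 kJ/mol

-7.0656 kJ/mol


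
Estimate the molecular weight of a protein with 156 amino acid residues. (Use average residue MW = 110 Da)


MW = n_residues * 110 Da
MW = 156 * 110
MW = 17160 Da

17160 Da


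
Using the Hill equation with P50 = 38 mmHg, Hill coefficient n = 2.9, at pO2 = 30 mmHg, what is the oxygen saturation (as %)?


Y = pO2^n / (P50^n + pO2^n)
Y = 30^2.9 / (38^2.9 + 30^2.9)
Y = 33.5%

33.5%


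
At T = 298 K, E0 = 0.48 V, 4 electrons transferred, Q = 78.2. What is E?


E = E0 - (RT/nF) * ln(Q)
E = 0.48 - (8.314 * 298 / (4 * 96485)) * ln(78.2)
E = 0.452 V

0.452 V


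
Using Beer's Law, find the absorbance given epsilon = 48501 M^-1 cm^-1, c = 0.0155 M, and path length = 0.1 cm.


A = epsilon * c * l
A = 48501 * 0.0155 * 0.1
A = 75.1766

75.1766


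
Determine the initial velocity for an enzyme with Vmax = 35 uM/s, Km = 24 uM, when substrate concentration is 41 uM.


v = Vmax * [S] / (Km + [S])
v = 35 * 41 / (24 + 41)
v = 22.0769 uM/s

22.0769 uM/s


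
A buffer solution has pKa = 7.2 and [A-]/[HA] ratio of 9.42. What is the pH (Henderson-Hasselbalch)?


pH = pKa + log10([A-]/[HA])
pH = 7.2 + log10(9.42)
pH = 8.1741

8.1741


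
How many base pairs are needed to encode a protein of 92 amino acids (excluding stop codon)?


Each amino acid = 1 codon = 3 bp
bp = 92 * 3 = 276 bp

276 bp


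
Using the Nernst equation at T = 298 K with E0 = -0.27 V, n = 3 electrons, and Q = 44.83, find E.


E = E0 - (RT/nF) * ln(Q)
E = -0.27 - (8.314 * 298 / (3 * 96485)) * ln(44.83)
E = -0.3026 V

-0.3026 V


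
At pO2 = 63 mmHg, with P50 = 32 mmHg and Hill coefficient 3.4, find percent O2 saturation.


Y = pO2^n / (P50^n + pO2^n)
Y = 63^3.4 / (32^3.4 + 63^3.4)
Y = 90.91%

90.91%


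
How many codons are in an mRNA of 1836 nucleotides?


codons = nucleotides / 3
codons = 1836 / 3 = 612

612


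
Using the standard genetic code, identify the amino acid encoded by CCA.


Standard genetic code lookup.
Codon CCA -> Pro

Pro


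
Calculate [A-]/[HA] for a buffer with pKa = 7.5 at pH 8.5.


[A-]/[HA] = 10^(pH - pKa)
= 10^(8.5 - 7.5)
= 10.0

10.0


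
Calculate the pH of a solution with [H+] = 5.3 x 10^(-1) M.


pH = -log10([H+])
pH = -log10(5.3 x 10^(-1))
pH = 0.2757

0.2757


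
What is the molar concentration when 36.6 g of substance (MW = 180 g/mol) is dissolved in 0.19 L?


C = (mass / MW) / volume
C = (36.6 / 180) / 0.19
C = 1.0702 M

1.0702 M


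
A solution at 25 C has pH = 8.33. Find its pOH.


pOH = 14 - pH
pOH = 14 - 8.33
pOH = 5.67

5.67


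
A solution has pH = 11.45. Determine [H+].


[H+] = 10^(-pH)
[H+] = 10^(-11.45)
[H+] = 3.548e-12 M

3.548e-12 M


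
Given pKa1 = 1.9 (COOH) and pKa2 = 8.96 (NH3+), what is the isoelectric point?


pI = (pKa1 + pKa2) / 2
pI = (1.9 + 8.96) / 2
pI = 5.43

5.43


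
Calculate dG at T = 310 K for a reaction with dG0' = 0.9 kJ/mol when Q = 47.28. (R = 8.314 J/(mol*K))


dG = dG0' + RT * ln(Q) / 1000
dG = 0.9 + 8.314 * 310 * ln(47.28) / 1000
dG = 10.8384 kJ/mol

10.8384 kJ/mol


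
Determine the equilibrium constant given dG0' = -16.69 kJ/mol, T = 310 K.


Keq = exp(-dG0 * 1000 / (R * T))
Keq = exp(-(-16.69) * 1000 / (8.314 * 310))
Keq = 649.1532

649.1532


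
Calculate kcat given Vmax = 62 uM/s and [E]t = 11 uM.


kcat = Vmax / [E]t
kcat = 62 / 11
kcat = 5.6364 s^-1

5.6364 s^-1


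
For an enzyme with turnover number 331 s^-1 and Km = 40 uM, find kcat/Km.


Catalytic efficiency = kcat / Km
= 331 / 40
= 8.275 uM^-1*s^-1

8.275 uM^-1*s^-1


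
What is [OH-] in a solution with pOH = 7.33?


[OH-] = 10^(-pOH)
[OH-] = 10^(-7.33)
[OH-] = 4.677e-08 M

4.677e-08 M


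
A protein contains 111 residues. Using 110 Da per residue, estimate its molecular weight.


MW = n_residues * 110 Da
MW = 111 * 110
MW = 12210 Da

12210 Da


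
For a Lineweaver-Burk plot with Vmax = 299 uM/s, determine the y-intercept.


y-intercept = 1/Vmax
= 1/299
= 0.0033 s/uM

0.0033 s/uM


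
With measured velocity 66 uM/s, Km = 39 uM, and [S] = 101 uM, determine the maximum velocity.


Vmax = v * (Km + [S]) / [S]
Vmax = 66 * (39 + 101) / 101
Vmax = 91.4851 uM/s

91.4851 uM/s


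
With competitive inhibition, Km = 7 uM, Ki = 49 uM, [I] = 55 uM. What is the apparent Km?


Km_app = Km * (1 + [I]/Ki)
Km_app = 7 * (1 + 55/49)
Km_app = 14.8571 uM

14.8571 uM


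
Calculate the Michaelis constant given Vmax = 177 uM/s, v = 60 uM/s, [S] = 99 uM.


Km = [S] * (Vmax - v) / v
Km = 99 * (177 - 60) / 60
Km = 193.05 uM

193.05 uM


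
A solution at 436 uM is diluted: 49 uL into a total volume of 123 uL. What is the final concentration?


C2 = C1 * V1 / V2
C2 = 436 * 49 / 123
C2 = 173.6911 uM

173.6911 uM


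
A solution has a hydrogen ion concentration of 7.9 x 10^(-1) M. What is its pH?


pH = -log10([H+])
pH = -log10(7.9 x 10^(-1))
pH = 0.1024

0.1024


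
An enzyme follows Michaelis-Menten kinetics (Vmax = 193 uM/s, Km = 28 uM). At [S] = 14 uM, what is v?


v = Vmax * [S] / (Km + [S])
v = 193 * 14 / (28 + 14)
v = 64.3333 uM/s

64.3333 uM/s


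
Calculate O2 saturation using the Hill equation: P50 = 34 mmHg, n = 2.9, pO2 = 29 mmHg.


Y = pO2^n / (P50^n + pO2^n)
Y = 29^2.9 / (34^2.9 + 29^2.9)
Y = 38.67%

38.67%


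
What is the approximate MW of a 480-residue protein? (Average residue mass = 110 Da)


MW = n_residues * 110 Da
MW = 480 * 110
MW = 52800 Da

52800 Da


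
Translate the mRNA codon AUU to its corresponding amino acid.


Standard genetic code lookup.
Codon AUU -> Ile

Ile


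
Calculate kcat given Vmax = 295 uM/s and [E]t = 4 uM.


kcat = Vmax / [E]t
kcat = 295 / 4
kcat = 73.75 s^-1

73.75 s^-1


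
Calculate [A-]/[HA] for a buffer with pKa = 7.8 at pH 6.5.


[A-]/[HA] = 10^(pH - pKa)
= 10^(6.5 - 7.8)
= 0.0501

0.0501


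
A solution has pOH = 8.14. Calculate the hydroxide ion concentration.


[OH-] = 10^(-pOH)
[OH-] = 10^(-8.14)
[OH-] = 7.244e-09 M

7.244e-09 M


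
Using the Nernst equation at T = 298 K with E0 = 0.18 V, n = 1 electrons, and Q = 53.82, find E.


E = E0 - (RT/nF) * ln(Q)
E = 0.18 - (8.314 * 298 / (1 * 96485)) * ln(53.82)
E = 0.0777 V

0.0777 V


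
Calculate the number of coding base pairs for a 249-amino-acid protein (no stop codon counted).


Each amino acid = 1 codon = 3 bp
bp = 249 * 3 = 747 bp

747 bp


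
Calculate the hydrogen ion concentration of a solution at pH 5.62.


[H+] = 10^(-pH)
[H+] = 10^(-5.62)
[H+] = 2.399e-06 M

2.399e-06 M


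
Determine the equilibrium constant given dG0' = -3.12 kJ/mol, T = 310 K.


Keq = exp(-dG0 * 1000 / (R * T))
Keq = exp(-(-3.12) * 1000 / (8.314 * 310))
Keq = 3.3553

3.3553


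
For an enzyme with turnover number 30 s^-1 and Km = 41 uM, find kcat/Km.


Catalytic efficiency = kcat / Km
= 30 / 41
= 0.7317 uM^-1*s^-1

0.7317 uM^-1*s^-1


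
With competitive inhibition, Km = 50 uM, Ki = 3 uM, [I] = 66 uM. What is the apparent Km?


Km_app = Km * (1 + [I]/Ki)
Km_app = 50 * (1 + 66/3)
Km_app = 1150.0 uM

1150.0 uM


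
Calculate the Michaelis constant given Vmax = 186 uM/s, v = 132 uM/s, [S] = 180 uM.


Km = [S] * (Vmax - v) / v
Km = 180 * (186 - 132) / 132
Km = 73.6364 uM

73.6364 uM


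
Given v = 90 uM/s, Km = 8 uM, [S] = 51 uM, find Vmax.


Vmax = v * (Km + [S]) / [S]
Vmax = 90 * (8 + 51) / 51
Vmax = 104.1176 uM/s

104.1176 uM/s


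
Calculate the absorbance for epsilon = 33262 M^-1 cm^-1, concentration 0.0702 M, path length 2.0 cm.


A = epsilon * c * l
A = 33262 * 0.0702 * 2.0
A = 4669.9848

4669.9848


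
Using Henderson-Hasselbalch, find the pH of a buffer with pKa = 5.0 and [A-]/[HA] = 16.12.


pH = pKa + log10([A-]/[HA])
pH = 5.0 + log10(16.12)
pH = 6.2074

6.2074


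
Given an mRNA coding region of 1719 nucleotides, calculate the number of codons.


codons = nucleotides / 3
codons = 1719 / 3 = 573

573


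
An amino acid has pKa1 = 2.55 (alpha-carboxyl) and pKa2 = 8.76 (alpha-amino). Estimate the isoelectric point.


pI = (pKa1 + pKa2) / 2
pI = (2.55 + 8.76) / 2
pI = 5.655

5.655


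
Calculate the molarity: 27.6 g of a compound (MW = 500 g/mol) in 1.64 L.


C = (mass / MW) / volume
C = (27.6 / 500) / 1.64
C = 0.0337 M

0.0337 M


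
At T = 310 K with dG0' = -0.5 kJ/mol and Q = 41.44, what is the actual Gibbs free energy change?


dG = dG0' + RT * ln(Q) / 1000
dG = -0.5 + 8.314 * 310 * ln(41.44) / 1000
dG = 9.0986 kJ/mol

9.0986 kJ/mol


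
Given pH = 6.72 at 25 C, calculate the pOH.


pOH = 14 - pH
pOH = 14 - 6.72
pOH = 7.28

7.28


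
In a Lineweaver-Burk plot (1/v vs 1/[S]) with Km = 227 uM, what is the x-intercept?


x-intercept = -1/Km
= -1/227
= -0.0044 1/uM

-0.0044 1/uM


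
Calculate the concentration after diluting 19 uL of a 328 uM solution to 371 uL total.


C2 = C1 * V1 / V2
C2 = 328 * 19 / 371
C2 = 16.7978 uM

16.7978 uM


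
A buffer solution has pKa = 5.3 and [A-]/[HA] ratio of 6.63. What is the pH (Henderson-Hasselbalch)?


pH = pKa + log10([A-]/[HA])
pH = 5.3 + log10(6.63)
pH = 6.1215

6.1215


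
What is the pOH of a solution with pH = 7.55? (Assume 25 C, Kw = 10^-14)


pOH = 14 - pH
pOH = 14 - 7.55
pOH = 6.45

6.45


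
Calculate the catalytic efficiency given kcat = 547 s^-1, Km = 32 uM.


Catalytic efficiency = kcat / Km
= 547 / 32
= 17.0938 uM^-1*s^-1

17.0938 uM^-1*s^-1


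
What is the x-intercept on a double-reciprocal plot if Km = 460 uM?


x-intercept = -1/Km
= -1/460
= -0.0022 1/uM

-0.0022 1/uM


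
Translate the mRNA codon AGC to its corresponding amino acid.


Standard genetic code lookup.
Codon AGC -> Ser

Ser


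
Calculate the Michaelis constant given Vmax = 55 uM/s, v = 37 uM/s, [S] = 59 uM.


Km = [S] * (Vmax - v) / v
Km = 59 * (55 - 37) / 37
Km = 28.7027 uM

28.7027 uM


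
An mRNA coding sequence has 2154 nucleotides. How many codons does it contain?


codons = nucleotides / 3
codons = 2154 / 3 = 718

718


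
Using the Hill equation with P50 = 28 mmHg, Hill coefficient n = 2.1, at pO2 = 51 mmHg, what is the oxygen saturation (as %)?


Y = pO2^n / (P50^n + pO2^n)
Y = 51^2.1 / (28^2.1 + 51^2.1)
Y = 77.89%

77.89%


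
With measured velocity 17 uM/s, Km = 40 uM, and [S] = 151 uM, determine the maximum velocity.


Vmax = v * (Km + [S]) / [S]
Vmax = 17 * (40 + 151) / 151
Vmax = 21.5033 uM/s

21.5033 uM/s


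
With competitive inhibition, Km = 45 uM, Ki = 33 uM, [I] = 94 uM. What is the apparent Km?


Km_app = Km * (1 + [I]/Ki)
Km_app = 45 * (1 + 94/33)
Km_app = 173.1818 uM

173.1818 uM


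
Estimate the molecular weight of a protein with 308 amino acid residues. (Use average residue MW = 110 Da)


MW = n_residues * 110 Da
MW = 308 * 110
MW = 33880 Da

33880 Da


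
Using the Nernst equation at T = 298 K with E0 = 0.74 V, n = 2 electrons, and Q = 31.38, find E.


E = E0 - (RT/nF) * ln(Q)
E = 0.74 - (8.314 * 298 / (2 * 96485)) * ln(31.38)
E = 0.6958 V

0.6958 V


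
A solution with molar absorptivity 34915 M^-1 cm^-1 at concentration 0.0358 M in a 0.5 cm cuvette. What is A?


A = epsilon * c * l
A = 34915 * 0.0358 * 0.5
A = 624.9785

624.9785


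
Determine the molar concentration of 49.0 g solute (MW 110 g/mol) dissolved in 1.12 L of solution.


C = (mass / MW) / volume
C = (49.0 / 110) / 1.12
C = 0.3977 M

0.3977 M


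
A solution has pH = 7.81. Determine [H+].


[H+] = 10^(-pH)
[H+] = 10^(-7.81)
[H+] = 1.549e-08 M

1.549e-08 M


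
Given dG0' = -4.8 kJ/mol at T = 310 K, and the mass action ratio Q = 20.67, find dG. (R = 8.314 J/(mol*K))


dG = dG0' + RT * ln(Q) / 1000
dG = -4.8 + 8.314 * 310 * ln(20.67) / 1000
dG = 3.0059 kJ/mol

3.0059 kJ/mol


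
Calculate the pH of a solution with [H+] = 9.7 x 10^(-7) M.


pH = -log10([H+])
pH = -log10(9.7 x 10^(-7))
pH = 6.0132

6.0132


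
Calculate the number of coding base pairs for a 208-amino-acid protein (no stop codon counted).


Each amino acid = 1 codon = 3 bp
bp = 208 * 3 = 624 bp

624 bp


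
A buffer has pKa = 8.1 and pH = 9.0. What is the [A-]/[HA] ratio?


[A-]/[HA] = 10^(pH - pKa)
= 10^(9.0 - 8.1)
= 7.9433

7.9433


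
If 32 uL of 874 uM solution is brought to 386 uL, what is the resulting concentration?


C2 = C1 * V1 / V2
C2 = 874 * 32 / 386
C2 = 72.456 uM

72.456 uM


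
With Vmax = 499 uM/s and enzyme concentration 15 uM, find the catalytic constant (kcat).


kcat = Vmax / [E]t
kcat = 499 / 15
kcat = 33.2667 s^-1

33.2667 s^-1


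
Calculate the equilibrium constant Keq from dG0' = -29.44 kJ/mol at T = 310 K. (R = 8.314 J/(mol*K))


Keq = exp(-dG0 * 1000 / (R * T))
Keq = exp(-(-29.44) * 1000 / (8.314 * 310))
Keq = 91366.0764

91366.0764


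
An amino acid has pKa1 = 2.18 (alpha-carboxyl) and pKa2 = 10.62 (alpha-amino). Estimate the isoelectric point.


pI = (pKa1 + pKa2) / 2
pI = (2.18 + 10.62) / 2
pI = 6.4

6.4


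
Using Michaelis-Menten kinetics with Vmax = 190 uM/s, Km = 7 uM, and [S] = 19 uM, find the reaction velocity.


v = Vmax * [S] / (Km + [S])
v = 190 * 19 / (7 + 19)
v = 138.8462 uM/s

138.8462 uM/s


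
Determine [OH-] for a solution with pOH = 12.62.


[OH-] = 10^(-pOH)
[OH-] = 10^(-12.62)
[OH-] = 2.399e-13 M

2.399e-13 M


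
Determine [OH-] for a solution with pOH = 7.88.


[OH-] = 10^(-pOH)
[OH-] = 10^(-7.88)
[OH-] = 1.318e-08 M

1.318e-08 M


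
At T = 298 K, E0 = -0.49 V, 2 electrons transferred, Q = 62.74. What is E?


E = E0 - (RT/nF) * ln(Q)
E = -0.49 - (8.314 * 298 / (2 * 96485)) * ln(62.74)
E = -0.5431 V

-0.5431 V


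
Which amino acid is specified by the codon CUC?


Standard genetic code lookup.
Codon CUC -> Leu

Leu


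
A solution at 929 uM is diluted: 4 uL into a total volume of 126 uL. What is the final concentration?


C2 = C1 * V1 / V2
C2 = 929 * 4 / 126
C2 = 29.4921 uM

29.4921 uM


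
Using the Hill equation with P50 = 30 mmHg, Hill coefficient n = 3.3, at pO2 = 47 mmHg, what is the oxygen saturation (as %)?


Y = pO2^n / (P50^n + pO2^n)
Y = 47^3.3 / (30^3.3 + 47^3.3)
Y = 81.48%

81.48%


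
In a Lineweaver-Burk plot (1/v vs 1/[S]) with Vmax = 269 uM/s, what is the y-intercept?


y-intercept = 1/Vmax
= 1/269
= 0.0037 s/uM

0.0037 s/uM


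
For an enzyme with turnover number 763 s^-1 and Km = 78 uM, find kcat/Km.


Catalytic efficiency = kcat / Km
= 763 / 78
= 9.7821 uM^-1*s^-1

9.7821 uM^-1*s^-1


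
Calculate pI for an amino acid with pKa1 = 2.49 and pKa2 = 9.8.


pI = (pKa1 + pKa2) / 2
pI = (2.49 + 9.8) / 2
pI = 6.145

6.145


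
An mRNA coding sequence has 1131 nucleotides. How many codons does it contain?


codons = nucleotides / 3
codons = 1131 / 3 = 377

377


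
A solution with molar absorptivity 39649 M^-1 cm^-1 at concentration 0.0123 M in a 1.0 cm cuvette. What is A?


A = epsilon * c * l
A = 39649 * 0.0123 * 1.0
A = 487.6827

487.6827


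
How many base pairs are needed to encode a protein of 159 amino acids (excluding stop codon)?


Each amino acid = 1 codon = 3 bp
bp = 159 * 3 = 477 bp

477 bp


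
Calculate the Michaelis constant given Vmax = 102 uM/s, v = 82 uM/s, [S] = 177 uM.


Km = [S] * (Vmax - v) / v
Km = 177 * (102 - 82) / 82
Km = 43.1707 uM

43.1707 uM


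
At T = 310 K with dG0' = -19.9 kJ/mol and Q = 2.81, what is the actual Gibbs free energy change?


dG = dG0' + RT * ln(Q) / 1000
dG = -19.9 + 8.314 * 310 * ln(2.81) / 1000
dG = -17.2371 kJ/mol

-17.2371 kJ/mol


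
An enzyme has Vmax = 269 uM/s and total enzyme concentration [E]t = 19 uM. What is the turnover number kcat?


kcat = Vmax / [E]t
kcat = 269 / 19
kcat = 14.1579 s^-1

14.1579 s^-1


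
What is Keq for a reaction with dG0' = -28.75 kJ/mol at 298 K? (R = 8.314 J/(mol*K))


Keq = exp(-dG0 * 1000 / (R * T))
Keq = exp(-(-28.75) * 1000 / (8.314 * 298))
Keq = 109546.3171

109546.3171


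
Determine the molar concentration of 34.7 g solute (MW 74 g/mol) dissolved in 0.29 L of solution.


C = (mass / MW) / volume
C = (34.7 / 74) / 0.29
C = 1.617 M

1.617 M


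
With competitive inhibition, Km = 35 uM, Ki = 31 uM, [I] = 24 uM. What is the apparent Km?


Km_app = Km * (1 + [I]/Ki)
Km_app = 35 * (1 + 24/31)
Km_app = 62.0968 uM

62.0968 uM


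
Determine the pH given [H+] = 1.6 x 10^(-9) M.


pH = -log10([H+])
pH = -log10(1.6 x 10^(-9))
pH = 8.7959

8.7959


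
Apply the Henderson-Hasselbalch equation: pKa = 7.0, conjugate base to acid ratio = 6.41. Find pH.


pH = pKa + log10([A-]/[HA])
pH = 7.0 + log10(6.41)
pH = 7.8069

7.8069


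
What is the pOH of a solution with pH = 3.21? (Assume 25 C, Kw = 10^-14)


pOH = 14 - pH
pOH = 14 - 3.21
pOH = 10.79

10.79


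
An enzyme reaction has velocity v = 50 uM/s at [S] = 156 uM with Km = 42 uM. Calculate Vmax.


Vmax = v * (Km + [S]) / [S]
Vmax = 50 * (42 + 156) / 156
Vmax = 63.4615 uM/s

63.4615 uM/s


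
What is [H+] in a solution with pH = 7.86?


[H+] = 10^(-pH)
[H+] = 10^(-7.86)
[H+] = 1.380e-08 M

1.380e-08 M


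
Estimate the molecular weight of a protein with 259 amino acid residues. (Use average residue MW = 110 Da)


MW = n_residues * 110 Da
MW = 259 * 110
MW = 28490 Da

28490 Da


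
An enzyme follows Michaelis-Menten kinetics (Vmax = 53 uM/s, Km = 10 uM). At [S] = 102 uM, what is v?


v = Vmax * [S] / (Km + [S])
v = 53 * 102 / (10 + 102)
v = 48.2679 uM/s

48.2679 uM/s


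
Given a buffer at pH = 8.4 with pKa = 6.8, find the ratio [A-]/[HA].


[A-]/[HA] = 10^(pH - pKa)
= 10^(8.4 - 6.8)
= 39.8107

39.8107


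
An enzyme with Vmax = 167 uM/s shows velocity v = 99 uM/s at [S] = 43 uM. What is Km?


Km = [S] * (Vmax - v) / v
Km = 43 * (167 - 99) / 99
Km = 29.5354 uM

29.5354 uM


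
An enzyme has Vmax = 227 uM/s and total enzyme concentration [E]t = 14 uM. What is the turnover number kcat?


kcat = Vmax / [E]t
kcat = 227 / 14
kcat = 16.2143 s^-1

16.2143 s^-1


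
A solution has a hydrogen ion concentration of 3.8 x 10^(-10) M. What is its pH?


pH = -log10([H+])
pH = -log10(3.8 x 10^(-10))
pH = 9.4202

9.4202


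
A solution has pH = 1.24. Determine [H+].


[H+] = 10^(-pH)
[H+] = 10^(-1.24)
[H+] = 0.0575 M

0.0575 M


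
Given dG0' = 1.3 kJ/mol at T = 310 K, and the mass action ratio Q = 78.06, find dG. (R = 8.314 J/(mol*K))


dG = dG0' + RT * ln(Q) / 1000
dG = 1.3 + 8.314 * 310 * ln(78.06) / 1000
dG = 12.5307 kJ/mol

12.5307 kJ/mol


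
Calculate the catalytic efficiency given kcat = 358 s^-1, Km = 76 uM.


Catalytic efficiency = kcat / Km
= 358 / 76
= 4.7105 uM^-1*s^-1

4.7105 uM^-1*s^-1


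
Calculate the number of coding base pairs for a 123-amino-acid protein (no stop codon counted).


Each amino acid = 1 codon = 3 bp
bp = 123 * 3 = 369 bp

369 bp


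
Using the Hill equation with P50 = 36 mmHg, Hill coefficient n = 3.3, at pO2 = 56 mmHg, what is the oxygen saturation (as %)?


Y = pO2^n / (P50^n + pO2^n)
Y = 56^3.3 / (36^3.3 + 56^3.3)
Y = 81.12%

81.12%


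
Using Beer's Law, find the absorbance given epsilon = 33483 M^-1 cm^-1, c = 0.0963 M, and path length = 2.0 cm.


A = epsilon * c * l
A = 33483 * 0.0963 * 2.0
A = 6448.8258

6448.8258


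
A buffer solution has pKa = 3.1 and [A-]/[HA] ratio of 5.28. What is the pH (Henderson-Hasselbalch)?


pH = pKa + log10([A-]/[HA])
pH = 3.1 + log10(5.28)
pH = 3.8226

3.8226


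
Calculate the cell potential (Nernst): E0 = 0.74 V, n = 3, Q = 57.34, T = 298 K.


E = E0 - (RT/nF) * ln(Q)
E = 0.74 - (8.314 * 298 / (3 * 96485)) * ln(57.34)
E = 0.7053 V

0.7053 V


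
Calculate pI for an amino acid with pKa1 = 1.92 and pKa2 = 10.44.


pI = (pKa1 + pKa2) / 2
pI = (1.92 + 10.44) / 2
pI = 6.18

6.18


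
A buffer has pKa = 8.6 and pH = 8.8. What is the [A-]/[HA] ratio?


[A-]/[HA] = 10^(pH - pKa)
= 10^(8.8 - 8.6)
= 1.5849

1.5849


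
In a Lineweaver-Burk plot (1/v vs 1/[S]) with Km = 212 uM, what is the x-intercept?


x-intercept = -1/Km
= -1/212
= -0.0047 1/uM

-0.0047 1/uM


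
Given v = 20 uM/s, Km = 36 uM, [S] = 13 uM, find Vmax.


Vmax = v * (Km + [S]) / [S]
Vmax = 20 * (36 + 13) / 13
Vmax = 75.3846 uM/s

75.3846 uM/s


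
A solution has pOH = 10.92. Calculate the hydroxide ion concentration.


[OH-] = 10^(-pOH)
[OH-] = 10^(-10.92)
[OH-] = 1.202e-11 M

1.202e-11 M


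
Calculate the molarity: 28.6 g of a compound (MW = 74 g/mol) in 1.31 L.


C = (mass / MW) / volume
C = (28.6 / 74) / 1.31
C = 0.295 M

0.295 M


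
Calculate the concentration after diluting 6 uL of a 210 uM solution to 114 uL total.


C2 = C1 * V1 / V2
C2 = 210 * 6 / 114
C2 = 11.0526 uM

11.0526 uM


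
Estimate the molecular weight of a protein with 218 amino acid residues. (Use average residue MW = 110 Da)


MW = n_residues * 110 Da
MW = 218 * 110
MW = 23980 Da

23980 Da


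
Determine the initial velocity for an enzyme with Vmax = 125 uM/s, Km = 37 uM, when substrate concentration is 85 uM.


v = Vmax * [S] / (Km + [S])
v = 125 * 85 / (37 + 85)
v = 87.0902 uM/s

87.0902 uM/s


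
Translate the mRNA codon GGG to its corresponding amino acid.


Standard genetic code lookup.
Codon GGG -> Gly

Gly


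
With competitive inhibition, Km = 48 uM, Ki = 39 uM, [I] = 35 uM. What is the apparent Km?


Km_app = Km * (1 + [I]/Ki)
Km_app = 48 * (1 + 35/39)
Km_app = 91.0769 uM

91.0769 uM


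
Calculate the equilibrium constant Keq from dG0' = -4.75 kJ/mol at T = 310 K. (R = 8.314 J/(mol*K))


Keq = exp(-dG0 * 1000 / (R * T))
Keq = exp(-(-4.75) * 1000 / (8.314 * 310))
Keq = 6.3154

6.3154


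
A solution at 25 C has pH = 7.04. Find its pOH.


pOH = 14 - pH
pOH = 14 - 7.04
pOH = 6.96

6.96


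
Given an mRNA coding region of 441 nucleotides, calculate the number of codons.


codons = nucleotides / 3
codons = 441 / 3 = 147

147


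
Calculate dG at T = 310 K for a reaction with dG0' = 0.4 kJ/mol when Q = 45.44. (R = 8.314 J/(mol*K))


dG = dG0' + RT * ln(Q) / 1000
dG = 0.4 + 8.314 * 310 * ln(45.44) / 1000
dG = 10.2361 kJ/mol

10.2361 kJ/mol


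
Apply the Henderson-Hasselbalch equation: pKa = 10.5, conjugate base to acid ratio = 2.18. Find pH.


pH = pKa + log10([A-]/[HA])
pH = 10.5 + log10(2.18)
pH = 10.8385

10.8385


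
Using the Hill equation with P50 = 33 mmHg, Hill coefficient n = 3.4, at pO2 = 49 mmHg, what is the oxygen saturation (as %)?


Y = pO2^n / (P50^n + pO2^n)
Y = 49^3.4 / (33^3.4 + 49^3.4)
Y = 79.32%

79.32%


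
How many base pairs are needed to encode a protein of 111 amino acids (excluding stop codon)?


Each amino acid = 1 codon = 3 bp
bp = 111 * 3 = 333 bp

333 bp


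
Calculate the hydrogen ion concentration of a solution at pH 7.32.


[H+] = 10^(-pH)
[H+] = 10^(-7.32)
[H+] = 4.786e-08 M

4.786e-08 M


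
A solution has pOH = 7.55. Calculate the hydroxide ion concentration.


[OH-] = 10^(-pOH)
[OH-] = 10^(-7.55)
[OH-] = 2.818e-08 M

2.818e-08 M


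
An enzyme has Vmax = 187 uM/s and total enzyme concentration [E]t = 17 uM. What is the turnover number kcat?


kcat = Vmax / [E]t
kcat = 187 / 17
kcat = 11.0 s^-1

11.0 s^-1


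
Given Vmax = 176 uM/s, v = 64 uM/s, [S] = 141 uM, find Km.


Km = [S] * (Vmax - v) / v
Km = 141 * (176 - 64) / 64
Km = 246.75 uM

246.75 uM


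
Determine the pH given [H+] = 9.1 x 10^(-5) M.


pH = -log10([H+])
pH = -log10(9.1 x 10^(-5))
pH = 4.041

4.041


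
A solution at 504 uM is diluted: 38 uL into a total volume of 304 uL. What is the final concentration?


C2 = C1 * V1 / V2
C2 = 504 * 38 / 304
C2 = 63.0 uM

63.0 uM


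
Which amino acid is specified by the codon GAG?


Standard genetic code lookup.
Codon GAG -> Glu

Glu


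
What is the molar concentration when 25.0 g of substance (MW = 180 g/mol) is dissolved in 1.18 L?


C = (mass / MW) / volume
C = (25.0 / 180) / 1.18
C = 0.1177 M

0.1177 M


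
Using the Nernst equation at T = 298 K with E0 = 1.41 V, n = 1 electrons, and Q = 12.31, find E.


E = E0 - (RT/nF) * ln(Q)
E = 1.41 - (8.314 * 298 / (1 * 96485)) * ln(12.31)
E = 1.3455 V

1.3455 V


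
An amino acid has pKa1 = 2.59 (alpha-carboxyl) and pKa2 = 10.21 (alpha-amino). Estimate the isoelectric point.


pI = (pKa1 + pKa2) / 2
pI = (2.59 + 10.21) / 2
pI = 6.4

6.4


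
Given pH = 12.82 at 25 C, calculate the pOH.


pOH = 14 - pH
pOH = 14 - 12.82
pOH = 1.18

1.18


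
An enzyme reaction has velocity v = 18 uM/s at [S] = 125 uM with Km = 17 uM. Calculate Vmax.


Vmax = v * (Km + [S]) / [S]
Vmax = 18 * (17 + 125) / 125
Vmax = 20.448 uM/s

20.448 uM/s


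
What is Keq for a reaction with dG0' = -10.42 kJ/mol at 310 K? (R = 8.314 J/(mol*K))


Keq = exp(-dG0 * 1000 / (R * T))
Keq = exp(-(-10.42) * 1000 / (8.314 * 310))
Keq = 56.993

56.993


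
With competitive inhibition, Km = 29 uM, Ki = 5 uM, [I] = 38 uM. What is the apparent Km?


Km_app = Km * (1 + [I]/Ki)
Km_app = 29 * (1 + 38/5)
Km_app = 249.4 uM

249.4 uM


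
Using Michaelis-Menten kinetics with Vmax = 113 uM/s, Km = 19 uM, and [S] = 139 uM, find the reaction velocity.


v = Vmax * [S] / (Km + [S])
v = 113 * 139 / (19 + 139)
v = 99.4114 uM/s

99.4114 uM/s


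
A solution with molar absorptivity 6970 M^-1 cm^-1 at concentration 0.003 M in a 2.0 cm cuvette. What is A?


A = epsilon * c * l
A = 6970 * 0.003 * 2.0
A = 41.82

41.82


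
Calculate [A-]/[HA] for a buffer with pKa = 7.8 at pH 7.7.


[A-]/[HA] = 10^(pH - pKa)
= 10^(7.7 - 7.8)
= 0.7943

0.7943


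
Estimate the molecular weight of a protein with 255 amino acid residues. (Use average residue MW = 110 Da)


MW = n_residues * 110 Da
MW = 255 * 110
MW = 28050 Da

28050 Da


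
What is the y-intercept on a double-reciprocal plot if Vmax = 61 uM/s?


y-intercept = 1/Vmax
= 1/61
= 0.0164 s/uM

0.0164 s/uM


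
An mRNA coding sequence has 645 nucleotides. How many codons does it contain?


codons = nucleotides / 3
codons = 645 / 3 = 215

215


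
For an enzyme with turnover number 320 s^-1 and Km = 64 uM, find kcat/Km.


Catalytic efficiency = kcat / Km
= 320 / 64
= 5.0 uM^-1*s^-1

5.0 uM^-1*s^-1


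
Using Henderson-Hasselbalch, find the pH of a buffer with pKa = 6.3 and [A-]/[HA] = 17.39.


pH = pKa + log10([A-]/[HA])
pH = 6.3 + log10(17.39)
pH = 7.5403

7.5403


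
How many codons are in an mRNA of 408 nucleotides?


codons = nucleotides / 3
codons = 408 / 3 = 136

136


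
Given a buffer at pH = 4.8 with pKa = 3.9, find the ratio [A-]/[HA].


[A-]/[HA] = 10^(pH - pKa)
= 10^(4.8 - 3.9)
= 7.9433

7.9433


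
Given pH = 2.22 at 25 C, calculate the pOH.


pOH = 14 - pH
pOH = 14 - 2.22
pOH = 11.78

11.78


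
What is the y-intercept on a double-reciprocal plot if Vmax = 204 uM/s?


y-intercept = 1/Vmax
= 1/204
= 0.0049 s/uM

0.0049 s/uM


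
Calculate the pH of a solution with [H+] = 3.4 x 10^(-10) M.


pH = -log10([H+])
pH = -log10(3.4 x 10^(-10))
pH = 9.4685

9.4685


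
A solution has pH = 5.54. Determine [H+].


[H+] = 10^(-pH)
[H+] = 10^(-5.54)
[H+] = 2.884e-06 M

2.884e-06 M


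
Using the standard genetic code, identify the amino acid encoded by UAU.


Standard genetic code lookup.
Codon UAU -> Tyr

Tyr


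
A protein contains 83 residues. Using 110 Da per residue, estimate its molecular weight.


MW = n_residues * 110 Da
MW = 83 * 110
MW = 9130 Da

9130 Da


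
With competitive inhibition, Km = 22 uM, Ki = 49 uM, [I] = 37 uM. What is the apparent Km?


Km_app = Km * (1 + [I]/Ki)
Km_app = 22 * (1 + 37/49)
Km_app = 38.6122 uM

38.6122 uM


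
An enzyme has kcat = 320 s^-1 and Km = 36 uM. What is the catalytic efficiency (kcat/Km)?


Catalytic efficiency = kcat / Km
= 320 / 36
= 8.8889 uM^-1*s^-1

8.8889 uM^-1*s^-1


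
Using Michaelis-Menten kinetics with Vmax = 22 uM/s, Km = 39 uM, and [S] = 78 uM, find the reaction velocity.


v = Vmax * [S] / (Km + [S])
v = 22 * 78 / (39 + 78)
v = 14.6667 uM/s

14.6667 uM/s


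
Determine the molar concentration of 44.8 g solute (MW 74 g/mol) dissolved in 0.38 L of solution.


C = (mass / MW) / volume
C = (44.8 / 74) / 0.38
C = 1.5932 M

1.5932 M


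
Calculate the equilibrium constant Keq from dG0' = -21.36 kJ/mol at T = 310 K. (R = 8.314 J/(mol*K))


Keq = exp(-dG0 * 1000 / (R * T))
Keq = exp(-(-21.36) * 1000 / (8.314 * 310))
Keq = 3974.3415

3974.3415


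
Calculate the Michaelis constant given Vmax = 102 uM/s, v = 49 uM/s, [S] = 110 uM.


Km = [S] * (Vmax - v) / v
Km = 110 * (102 - 49) / 49
Km = 118.9796 uM

118.9796 uM


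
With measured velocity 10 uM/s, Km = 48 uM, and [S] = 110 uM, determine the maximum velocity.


Vmax = v * (Km + [S]) / [S]
Vmax = 10 * (48 + 110) / 110
Vmax = 14.3636 uM/s

14.3636 uM/s


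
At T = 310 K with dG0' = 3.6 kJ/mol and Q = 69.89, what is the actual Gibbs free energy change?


dG = dG0' + RT * ln(Q) / 1000
dG = 3.6 + 8.314 * 310 * ln(69.89) / 1000
dG = 14.5458 kJ/mol

14.5458 kJ/mol


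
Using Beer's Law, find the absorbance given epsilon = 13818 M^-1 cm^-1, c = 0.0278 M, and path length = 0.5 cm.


A = epsilon * c * l
A = 13818 * 0.0278 * 0.5
A = 192.0702

192.0702


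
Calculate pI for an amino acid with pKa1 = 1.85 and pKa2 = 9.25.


pI = (pKa1 + pKa2) / 2
pI = (1.85 + 9.25) / 2
pI = 5.55

5.55


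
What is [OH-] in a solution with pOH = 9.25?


[OH-] = 10^(-pOH)
[OH-] = 10^(-9.25)
[OH-] = 5.623e-10 M

5.623e-10 M


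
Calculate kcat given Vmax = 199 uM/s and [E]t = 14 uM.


kcat = Vmax / [E]t
kcat = 199 / 14
kcat = 14.2143 s^-1

14.2143 s^-1


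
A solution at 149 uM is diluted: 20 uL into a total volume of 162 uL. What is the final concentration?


C2 = C1 * V1 / V2
C2 = 149 * 20 / 162
C2 = 18.3951 uM

18.3951 uM


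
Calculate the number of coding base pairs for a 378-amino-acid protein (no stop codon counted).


Each amino acid = 1 codon = 3 bp
bp = 378 * 3 = 1134 bp

1134 bp


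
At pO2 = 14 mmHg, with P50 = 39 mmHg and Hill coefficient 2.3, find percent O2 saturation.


Y = pO2^n / (P50^n + pO2^n)
Y = 14^2.3 / (39^2.3 + 14^2.3)
Y = 8.66%

8.66%


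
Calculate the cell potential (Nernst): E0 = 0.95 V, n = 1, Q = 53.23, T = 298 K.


E = E0 - (RT/nF) * ln(Q)
E = 0.95 - (8.314 * 298 / (1 * 96485)) * ln(53.23)
E = 0.8479 V

0.8479 V


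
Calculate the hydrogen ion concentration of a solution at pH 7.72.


[H+] = 10^(-pH)
[H+] = 10^(-7.72)
[H+] = 1.905e-08 M

1.905e-08 M
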